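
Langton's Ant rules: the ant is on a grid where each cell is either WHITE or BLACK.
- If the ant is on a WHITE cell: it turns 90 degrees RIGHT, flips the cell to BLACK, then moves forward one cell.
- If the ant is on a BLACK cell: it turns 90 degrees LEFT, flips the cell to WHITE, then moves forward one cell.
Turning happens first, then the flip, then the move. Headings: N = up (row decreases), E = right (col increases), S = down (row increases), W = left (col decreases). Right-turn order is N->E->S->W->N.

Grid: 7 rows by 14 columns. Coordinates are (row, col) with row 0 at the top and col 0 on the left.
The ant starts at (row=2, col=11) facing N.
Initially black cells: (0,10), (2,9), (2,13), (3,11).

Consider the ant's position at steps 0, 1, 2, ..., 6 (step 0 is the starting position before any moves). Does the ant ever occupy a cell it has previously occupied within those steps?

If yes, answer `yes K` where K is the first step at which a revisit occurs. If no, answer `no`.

Answer: no

Derivation:
Step 1: on WHITE (2,11): turn R to E, flip to black, move to (2,12). |black|=5 — new cell
Step 2: on WHITE (2,12): turn R to S, flip to black, move to (3,12). |black|=6 — new cell
Step 3: on WHITE (3,12): turn R to W, flip to black, move to (3,11). |black|=7 — new cell
Step 4: on BLACK (3,11): turn L to S, flip to white, move to (4,11). |black|=6 — new cell
Step 5: on WHITE (4,11): turn R to W, flip to black, move to (4,10). |black|=7 — new cell
Step 6: on WHITE (4,10): turn R to N, flip to black, move to (3,10). |black|=8 — new cell
No revisit within 6 steps.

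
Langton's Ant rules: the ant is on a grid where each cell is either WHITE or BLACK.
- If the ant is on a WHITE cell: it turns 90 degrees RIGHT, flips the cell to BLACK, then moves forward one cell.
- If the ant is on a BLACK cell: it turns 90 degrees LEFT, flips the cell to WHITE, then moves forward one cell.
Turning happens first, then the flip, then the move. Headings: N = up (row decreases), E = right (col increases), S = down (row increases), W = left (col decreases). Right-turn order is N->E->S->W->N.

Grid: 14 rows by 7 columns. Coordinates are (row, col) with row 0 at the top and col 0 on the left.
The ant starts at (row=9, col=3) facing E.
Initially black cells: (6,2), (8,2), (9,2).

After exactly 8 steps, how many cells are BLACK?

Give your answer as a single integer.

Step 1: on WHITE (9,3): turn R to S, flip to black, move to (10,3). |black|=4
Step 2: on WHITE (10,3): turn R to W, flip to black, move to (10,2). |black|=5
Step 3: on WHITE (10,2): turn R to N, flip to black, move to (9,2). |black|=6
Step 4: on BLACK (9,2): turn L to W, flip to white, move to (9,1). |black|=5
Step 5: on WHITE (9,1): turn R to N, flip to black, move to (8,1). |black|=6
Step 6: on WHITE (8,1): turn R to E, flip to black, move to (8,2). |black|=7
Step 7: on BLACK (8,2): turn L to N, flip to white, move to (7,2). |black|=6
Step 8: on WHITE (7,2): turn R to E, flip to black, move to (7,3). |black|=7

Answer: 7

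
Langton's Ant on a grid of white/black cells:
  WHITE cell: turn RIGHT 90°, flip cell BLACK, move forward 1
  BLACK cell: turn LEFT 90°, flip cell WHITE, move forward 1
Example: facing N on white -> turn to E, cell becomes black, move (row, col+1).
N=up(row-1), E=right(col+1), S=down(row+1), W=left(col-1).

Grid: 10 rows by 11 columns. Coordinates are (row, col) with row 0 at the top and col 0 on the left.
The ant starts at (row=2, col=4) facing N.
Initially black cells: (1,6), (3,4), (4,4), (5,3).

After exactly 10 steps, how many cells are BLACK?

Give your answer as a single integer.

Step 1: on WHITE (2,4): turn R to E, flip to black, move to (2,5). |black|=5
Step 2: on WHITE (2,5): turn R to S, flip to black, move to (3,5). |black|=6
Step 3: on WHITE (3,5): turn R to W, flip to black, move to (3,4). |black|=7
Step 4: on BLACK (3,4): turn L to S, flip to white, move to (4,4). |black|=6
Step 5: on BLACK (4,4): turn L to E, flip to white, move to (4,5). |black|=5
Step 6: on WHITE (4,5): turn R to S, flip to black, move to (5,5). |black|=6
Step 7: on WHITE (5,5): turn R to W, flip to black, move to (5,4). |black|=7
Step 8: on WHITE (5,4): turn R to N, flip to black, move to (4,4). |black|=8
Step 9: on WHITE (4,4): turn R to E, flip to black, move to (4,5). |black|=9
Step 10: on BLACK (4,5): turn L to N, flip to white, move to (3,5). |black|=8

Answer: 8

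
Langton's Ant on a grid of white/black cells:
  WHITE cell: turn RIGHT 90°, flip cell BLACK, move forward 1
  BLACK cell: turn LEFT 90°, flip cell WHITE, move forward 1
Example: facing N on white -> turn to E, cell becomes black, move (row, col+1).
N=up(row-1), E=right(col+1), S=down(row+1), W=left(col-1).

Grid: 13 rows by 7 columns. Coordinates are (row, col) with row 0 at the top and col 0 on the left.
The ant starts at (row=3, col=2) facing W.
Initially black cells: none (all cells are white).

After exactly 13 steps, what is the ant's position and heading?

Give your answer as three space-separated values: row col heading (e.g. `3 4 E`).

Answer: 4 2 N

Derivation:
Step 1: on WHITE (3,2): turn R to N, flip to black, move to (2,2). |black|=1
Step 2: on WHITE (2,2): turn R to E, flip to black, move to (2,3). |black|=2
Step 3: on WHITE (2,3): turn R to S, flip to black, move to (3,3). |black|=3
Step 4: on WHITE (3,3): turn R to W, flip to black, move to (3,2). |black|=4
Step 5: on BLACK (3,2): turn L to S, flip to white, move to (4,2). |black|=3
Step 6: on WHITE (4,2): turn R to W, flip to black, move to (4,1). |black|=4
Step 7: on WHITE (4,1): turn R to N, flip to black, move to (3,1). |black|=5
Step 8: on WHITE (3,1): turn R to E, flip to black, move to (3,2). |black|=6
Step 9: on WHITE (3,2): turn R to S, flip to black, move to (4,2). |black|=7
Step 10: on BLACK (4,2): turn L to E, flip to white, move to (4,3). |black|=6
Step 11: on WHITE (4,3): turn R to S, flip to black, move to (5,3). |black|=7
Step 12: on WHITE (5,3): turn R to W, flip to black, move to (5,2). |black|=8
Step 13: on WHITE (5,2): turn R to N, flip to black, move to (4,2). |black|=9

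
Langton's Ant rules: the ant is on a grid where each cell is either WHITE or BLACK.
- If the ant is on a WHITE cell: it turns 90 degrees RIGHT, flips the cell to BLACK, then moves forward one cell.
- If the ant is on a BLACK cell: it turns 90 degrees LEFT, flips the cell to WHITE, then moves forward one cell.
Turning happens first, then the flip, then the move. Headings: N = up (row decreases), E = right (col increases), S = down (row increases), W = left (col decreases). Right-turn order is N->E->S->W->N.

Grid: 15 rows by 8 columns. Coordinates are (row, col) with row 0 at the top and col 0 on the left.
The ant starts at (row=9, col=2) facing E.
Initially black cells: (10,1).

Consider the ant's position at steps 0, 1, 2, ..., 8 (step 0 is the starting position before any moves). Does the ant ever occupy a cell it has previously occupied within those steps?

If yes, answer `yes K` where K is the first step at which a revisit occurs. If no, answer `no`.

Answer: yes 6

Derivation:
Step 1: on WHITE (9,2): turn R to S, flip to black, move to (10,2). |black|=2 — new cell
Step 2: on WHITE (10,2): turn R to W, flip to black, move to (10,1). |black|=3 — new cell
Step 3: on BLACK (10,1): turn L to S, flip to white, move to (11,1). |black|=2 — new cell
Step 4: on WHITE (11,1): turn R to W, flip to black, move to (11,0). |black|=3 — new cell
Step 5: on WHITE (11,0): turn R to N, flip to black, move to (10,0). |black|=4 — new cell
Step 6: on WHITE (10,0): turn R to E, flip to black, move to (10,1). |black|=5 — REVISIT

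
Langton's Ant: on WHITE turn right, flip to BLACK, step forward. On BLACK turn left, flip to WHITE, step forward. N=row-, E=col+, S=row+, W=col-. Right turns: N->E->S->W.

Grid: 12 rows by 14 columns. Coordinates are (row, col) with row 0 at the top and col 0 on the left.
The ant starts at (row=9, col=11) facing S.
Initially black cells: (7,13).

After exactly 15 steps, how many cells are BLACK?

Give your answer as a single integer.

Answer: 10

Derivation:
Step 1: on WHITE (9,11): turn R to W, flip to black, move to (9,10). |black|=2
Step 2: on WHITE (9,10): turn R to N, flip to black, move to (8,10). |black|=3
Step 3: on WHITE (8,10): turn R to E, flip to black, move to (8,11). |black|=4
Step 4: on WHITE (8,11): turn R to S, flip to black, move to (9,11). |black|=5
Step 5: on BLACK (9,11): turn L to E, flip to white, move to (9,12). |black|=4
Step 6: on WHITE (9,12): turn R to S, flip to black, move to (10,12). |black|=5
Step 7: on WHITE (10,12): turn R to W, flip to black, move to (10,11). |black|=6
Step 8: on WHITE (10,11): turn R to N, flip to black, move to (9,11). |black|=7
Step 9: on WHITE (9,11): turn R to E, flip to black, move to (9,12). |black|=8
Step 10: on BLACK (9,12): turn L to N, flip to white, move to (8,12). |black|=7
Step 11: on WHITE (8,12): turn R to E, flip to black, move to (8,13). |black|=8
Step 12: on WHITE (8,13): turn R to S, flip to black, move to (9,13). |black|=9
Step 13: on WHITE (9,13): turn R to W, flip to black, move to (9,12). |black|=10
Step 14: on WHITE (9,12): turn R to N, flip to black, move to (8,12). |black|=11
Step 15: on BLACK (8,12): turn L to W, flip to white, move to (8,11). |black|=10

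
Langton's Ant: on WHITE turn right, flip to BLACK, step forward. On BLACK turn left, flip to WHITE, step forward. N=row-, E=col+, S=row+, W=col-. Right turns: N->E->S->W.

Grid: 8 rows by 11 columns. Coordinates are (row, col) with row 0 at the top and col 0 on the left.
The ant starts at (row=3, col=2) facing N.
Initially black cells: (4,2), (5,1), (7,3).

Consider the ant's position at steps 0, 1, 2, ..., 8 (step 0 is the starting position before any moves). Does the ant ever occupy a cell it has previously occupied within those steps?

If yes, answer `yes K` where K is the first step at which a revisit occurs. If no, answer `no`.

Answer: no

Derivation:
Step 1: on WHITE (3,2): turn R to E, flip to black, move to (3,3). |black|=4 — new cell
Step 2: on WHITE (3,3): turn R to S, flip to black, move to (4,3). |black|=5 — new cell
Step 3: on WHITE (4,3): turn R to W, flip to black, move to (4,2). |black|=6 — new cell
Step 4: on BLACK (4,2): turn L to S, flip to white, move to (5,2). |black|=5 — new cell
Step 5: on WHITE (5,2): turn R to W, flip to black, move to (5,1). |black|=6 — new cell
Step 6: on BLACK (5,1): turn L to S, flip to white, move to (6,1). |black|=5 — new cell
Step 7: on WHITE (6,1): turn R to W, flip to black, move to (6,0). |black|=6 — new cell
Step 8: on WHITE (6,0): turn R to N, flip to black, move to (5,0). |black|=7 — new cell
No revisit within 8 steps.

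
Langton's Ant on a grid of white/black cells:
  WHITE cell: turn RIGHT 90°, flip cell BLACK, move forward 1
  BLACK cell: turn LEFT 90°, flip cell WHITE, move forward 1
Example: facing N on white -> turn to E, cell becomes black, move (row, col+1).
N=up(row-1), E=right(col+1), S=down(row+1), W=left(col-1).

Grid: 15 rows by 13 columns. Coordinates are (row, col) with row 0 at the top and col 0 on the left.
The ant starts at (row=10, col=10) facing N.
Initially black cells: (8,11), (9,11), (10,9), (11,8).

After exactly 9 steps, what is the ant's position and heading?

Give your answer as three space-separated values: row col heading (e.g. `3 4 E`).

Step 1: on WHITE (10,10): turn R to E, flip to black, move to (10,11). |black|=5
Step 2: on WHITE (10,11): turn R to S, flip to black, move to (11,11). |black|=6
Step 3: on WHITE (11,11): turn R to W, flip to black, move to (11,10). |black|=7
Step 4: on WHITE (11,10): turn R to N, flip to black, move to (10,10). |black|=8
Step 5: on BLACK (10,10): turn L to W, flip to white, move to (10,9). |black|=7
Step 6: on BLACK (10,9): turn L to S, flip to white, move to (11,9). |black|=6
Step 7: on WHITE (11,9): turn R to W, flip to black, move to (11,8). |black|=7
Step 8: on BLACK (11,8): turn L to S, flip to white, move to (12,8). |black|=6
Step 9: on WHITE (12,8): turn R to W, flip to black, move to (12,7). |black|=7

Answer: 12 7 W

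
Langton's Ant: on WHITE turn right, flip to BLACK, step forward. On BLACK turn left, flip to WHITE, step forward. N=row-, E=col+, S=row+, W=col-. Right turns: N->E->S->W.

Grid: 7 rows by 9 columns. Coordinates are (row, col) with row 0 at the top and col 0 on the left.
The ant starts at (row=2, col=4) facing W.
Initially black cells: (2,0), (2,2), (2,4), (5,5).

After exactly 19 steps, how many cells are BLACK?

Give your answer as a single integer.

Step 1: on BLACK (2,4): turn L to S, flip to white, move to (3,4). |black|=3
Step 2: on WHITE (3,4): turn R to W, flip to black, move to (3,3). |black|=4
Step 3: on WHITE (3,3): turn R to N, flip to black, move to (2,3). |black|=5
Step 4: on WHITE (2,3): turn R to E, flip to black, move to (2,4). |black|=6
Step 5: on WHITE (2,4): turn R to S, flip to black, move to (3,4). |black|=7
Step 6: on BLACK (3,4): turn L to E, flip to white, move to (3,5). |black|=6
Step 7: on WHITE (3,5): turn R to S, flip to black, move to (4,5). |black|=7
Step 8: on WHITE (4,5): turn R to W, flip to black, move to (4,4). |black|=8
Step 9: on WHITE (4,4): turn R to N, flip to black, move to (3,4). |black|=9
Step 10: on WHITE (3,4): turn R to E, flip to black, move to (3,5). |black|=10
Step 11: on BLACK (3,5): turn L to N, flip to white, move to (2,5). |black|=9
Step 12: on WHITE (2,5): turn R to E, flip to black, move to (2,6). |black|=10
Step 13: on WHITE (2,6): turn R to S, flip to black, move to (3,6). |black|=11
Step 14: on WHITE (3,6): turn R to W, flip to black, move to (3,5). |black|=12
Step 15: on WHITE (3,5): turn R to N, flip to black, move to (2,5). |black|=13
Step 16: on BLACK (2,5): turn L to W, flip to white, move to (2,4). |black|=12
Step 17: on BLACK (2,4): turn L to S, flip to white, move to (3,4). |black|=11
Step 18: on BLACK (3,4): turn L to E, flip to white, move to (3,5). |black|=10
Step 19: on BLACK (3,5): turn L to N, flip to white, move to (2,5). |black|=9

Answer: 9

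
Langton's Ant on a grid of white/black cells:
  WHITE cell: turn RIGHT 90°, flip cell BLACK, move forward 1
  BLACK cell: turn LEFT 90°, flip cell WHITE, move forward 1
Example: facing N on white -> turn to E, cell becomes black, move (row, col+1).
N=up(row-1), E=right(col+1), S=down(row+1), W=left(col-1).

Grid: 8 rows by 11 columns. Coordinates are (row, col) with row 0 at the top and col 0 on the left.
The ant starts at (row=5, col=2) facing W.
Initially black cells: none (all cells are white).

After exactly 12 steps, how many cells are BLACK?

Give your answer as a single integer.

Step 1: on WHITE (5,2): turn R to N, flip to black, move to (4,2). |black|=1
Step 2: on WHITE (4,2): turn R to E, flip to black, move to (4,3). |black|=2
Step 3: on WHITE (4,3): turn R to S, flip to black, move to (5,3). |black|=3
Step 4: on WHITE (5,3): turn R to W, flip to black, move to (5,2). |black|=4
Step 5: on BLACK (5,2): turn L to S, flip to white, move to (6,2). |black|=3
Step 6: on WHITE (6,2): turn R to W, flip to black, move to (6,1). |black|=4
Step 7: on WHITE (6,1): turn R to N, flip to black, move to (5,1). |black|=5
Step 8: on WHITE (5,1): turn R to E, flip to black, move to (5,2). |black|=6
Step 9: on WHITE (5,2): turn R to S, flip to black, move to (6,2). |black|=7
Step 10: on BLACK (6,2): turn L to E, flip to white, move to (6,3). |black|=6
Step 11: on WHITE (6,3): turn R to S, flip to black, move to (7,3). |black|=7
Step 12: on WHITE (7,3): turn R to W, flip to black, move to (7,2). |black|=8

Answer: 8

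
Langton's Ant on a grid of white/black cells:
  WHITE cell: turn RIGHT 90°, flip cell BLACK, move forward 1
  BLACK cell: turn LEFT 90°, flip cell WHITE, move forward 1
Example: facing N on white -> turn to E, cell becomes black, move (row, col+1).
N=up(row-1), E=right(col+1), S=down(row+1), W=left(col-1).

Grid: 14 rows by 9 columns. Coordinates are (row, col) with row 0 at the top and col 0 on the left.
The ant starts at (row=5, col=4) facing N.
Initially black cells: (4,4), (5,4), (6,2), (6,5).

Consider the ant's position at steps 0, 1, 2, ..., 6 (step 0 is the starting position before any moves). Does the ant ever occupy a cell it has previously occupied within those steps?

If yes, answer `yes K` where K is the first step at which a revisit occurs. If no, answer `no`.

Answer: no

Derivation:
Step 1: on BLACK (5,4): turn L to W, flip to white, move to (5,3). |black|=3 — new cell
Step 2: on WHITE (5,3): turn R to N, flip to black, move to (4,3). |black|=4 — new cell
Step 3: on WHITE (4,3): turn R to E, flip to black, move to (4,4). |black|=5 — new cell
Step 4: on BLACK (4,4): turn L to N, flip to white, move to (3,4). |black|=4 — new cell
Step 5: on WHITE (3,4): turn R to E, flip to black, move to (3,5). |black|=5 — new cell
Step 6: on WHITE (3,5): turn R to S, flip to black, move to (4,5). |black|=6 — new cell
No revisit within 6 steps.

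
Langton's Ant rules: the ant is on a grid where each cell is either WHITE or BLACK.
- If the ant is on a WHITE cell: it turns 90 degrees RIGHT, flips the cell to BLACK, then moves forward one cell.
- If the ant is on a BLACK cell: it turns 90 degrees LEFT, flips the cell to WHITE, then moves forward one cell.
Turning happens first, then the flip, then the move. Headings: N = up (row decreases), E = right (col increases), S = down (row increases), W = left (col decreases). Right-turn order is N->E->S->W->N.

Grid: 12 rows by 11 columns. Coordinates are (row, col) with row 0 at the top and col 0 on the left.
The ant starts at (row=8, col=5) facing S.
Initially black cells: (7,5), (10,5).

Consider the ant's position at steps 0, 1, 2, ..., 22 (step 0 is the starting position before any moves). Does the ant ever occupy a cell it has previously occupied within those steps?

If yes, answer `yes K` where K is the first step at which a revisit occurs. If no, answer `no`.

Answer: yes 7

Derivation:
Step 1: on WHITE (8,5): turn R to W, flip to black, move to (8,4). |black|=3 — new cell
Step 2: on WHITE (8,4): turn R to N, flip to black, move to (7,4). |black|=4 — new cell
Step 3: on WHITE (7,4): turn R to E, flip to black, move to (7,5). |black|=5 — new cell
Step 4: on BLACK (7,5): turn L to N, flip to white, move to (6,5). |black|=4 — new cell
Step 5: on WHITE (6,5): turn R to E, flip to black, move to (6,6). |black|=5 — new cell
Step 6: on WHITE (6,6): turn R to S, flip to black, move to (7,6). |black|=6 — new cell
Step 7: on WHITE (7,6): turn R to W, flip to black, move to (7,5). |black|=7 — REVISIT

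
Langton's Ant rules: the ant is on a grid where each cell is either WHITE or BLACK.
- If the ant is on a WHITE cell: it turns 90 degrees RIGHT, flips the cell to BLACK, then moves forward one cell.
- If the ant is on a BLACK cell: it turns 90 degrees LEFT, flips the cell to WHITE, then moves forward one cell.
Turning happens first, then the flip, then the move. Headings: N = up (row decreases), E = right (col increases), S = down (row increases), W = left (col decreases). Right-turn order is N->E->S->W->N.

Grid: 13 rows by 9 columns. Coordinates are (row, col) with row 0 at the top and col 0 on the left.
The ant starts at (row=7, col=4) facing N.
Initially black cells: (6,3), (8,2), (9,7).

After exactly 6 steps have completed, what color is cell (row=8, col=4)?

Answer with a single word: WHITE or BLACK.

Step 1: on WHITE (7,4): turn R to E, flip to black, move to (7,5). |black|=4
Step 2: on WHITE (7,5): turn R to S, flip to black, move to (8,5). |black|=5
Step 3: on WHITE (8,5): turn R to W, flip to black, move to (8,4). |black|=6
Step 4: on WHITE (8,4): turn R to N, flip to black, move to (7,4). |black|=7
Step 5: on BLACK (7,4): turn L to W, flip to white, move to (7,3). |black|=6
Step 6: on WHITE (7,3): turn R to N, flip to black, move to (6,3). |black|=7

Answer: BLACK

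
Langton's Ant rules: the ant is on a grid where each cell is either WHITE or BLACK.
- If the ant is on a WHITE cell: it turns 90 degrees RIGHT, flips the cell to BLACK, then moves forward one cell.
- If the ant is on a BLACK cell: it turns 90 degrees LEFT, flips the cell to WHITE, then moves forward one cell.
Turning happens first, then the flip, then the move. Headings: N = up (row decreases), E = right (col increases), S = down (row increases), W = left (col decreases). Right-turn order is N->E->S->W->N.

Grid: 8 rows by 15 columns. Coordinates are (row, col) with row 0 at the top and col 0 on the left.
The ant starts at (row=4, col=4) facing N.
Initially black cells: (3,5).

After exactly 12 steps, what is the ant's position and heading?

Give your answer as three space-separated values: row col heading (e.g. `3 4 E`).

Step 1: on WHITE (4,4): turn R to E, flip to black, move to (4,5). |black|=2
Step 2: on WHITE (4,5): turn R to S, flip to black, move to (5,5). |black|=3
Step 3: on WHITE (5,5): turn R to W, flip to black, move to (5,4). |black|=4
Step 4: on WHITE (5,4): turn R to N, flip to black, move to (4,4). |black|=5
Step 5: on BLACK (4,4): turn L to W, flip to white, move to (4,3). |black|=4
Step 6: on WHITE (4,3): turn R to N, flip to black, move to (3,3). |black|=5
Step 7: on WHITE (3,3): turn R to E, flip to black, move to (3,4). |black|=6
Step 8: on WHITE (3,4): turn R to S, flip to black, move to (4,4). |black|=7
Step 9: on WHITE (4,4): turn R to W, flip to black, move to (4,3). |black|=8
Step 10: on BLACK (4,3): turn L to S, flip to white, move to (5,3). |black|=7
Step 11: on WHITE (5,3): turn R to W, flip to black, move to (5,2). |black|=8
Step 12: on WHITE (5,2): turn R to N, flip to black, move to (4,2). |black|=9

Answer: 4 2 N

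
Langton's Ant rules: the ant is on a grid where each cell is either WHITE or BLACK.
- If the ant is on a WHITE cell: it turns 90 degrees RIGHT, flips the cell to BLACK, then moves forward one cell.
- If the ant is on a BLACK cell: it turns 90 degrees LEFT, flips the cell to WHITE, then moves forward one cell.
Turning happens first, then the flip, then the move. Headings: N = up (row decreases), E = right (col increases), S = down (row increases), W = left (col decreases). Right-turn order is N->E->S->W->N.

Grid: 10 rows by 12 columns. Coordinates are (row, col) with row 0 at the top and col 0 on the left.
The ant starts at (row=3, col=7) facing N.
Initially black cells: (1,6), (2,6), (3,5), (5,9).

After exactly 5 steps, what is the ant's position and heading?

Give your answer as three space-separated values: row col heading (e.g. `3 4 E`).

Answer: 3 6 W

Derivation:
Step 1: on WHITE (3,7): turn R to E, flip to black, move to (3,8). |black|=5
Step 2: on WHITE (3,8): turn R to S, flip to black, move to (4,8). |black|=6
Step 3: on WHITE (4,8): turn R to W, flip to black, move to (4,7). |black|=7
Step 4: on WHITE (4,7): turn R to N, flip to black, move to (3,7). |black|=8
Step 5: on BLACK (3,7): turn L to W, flip to white, move to (3,6). |black|=7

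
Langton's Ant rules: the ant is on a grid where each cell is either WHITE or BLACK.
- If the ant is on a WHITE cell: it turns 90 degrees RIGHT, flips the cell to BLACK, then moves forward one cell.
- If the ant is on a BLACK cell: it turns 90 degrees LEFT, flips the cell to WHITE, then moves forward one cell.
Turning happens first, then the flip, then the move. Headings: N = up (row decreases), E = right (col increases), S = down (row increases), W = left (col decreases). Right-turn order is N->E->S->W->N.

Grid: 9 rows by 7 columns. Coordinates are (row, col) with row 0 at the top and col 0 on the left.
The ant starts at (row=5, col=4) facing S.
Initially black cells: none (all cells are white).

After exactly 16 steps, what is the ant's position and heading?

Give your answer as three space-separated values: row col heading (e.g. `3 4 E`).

Step 1: on WHITE (5,4): turn R to W, flip to black, move to (5,3). |black|=1
Step 2: on WHITE (5,3): turn R to N, flip to black, move to (4,3). |black|=2
Step 3: on WHITE (4,3): turn R to E, flip to black, move to (4,4). |black|=3
Step 4: on WHITE (4,4): turn R to S, flip to black, move to (5,4). |black|=4
Step 5: on BLACK (5,4): turn L to E, flip to white, move to (5,5). |black|=3
Step 6: on WHITE (5,5): turn R to S, flip to black, move to (6,5). |black|=4
Step 7: on WHITE (6,5): turn R to W, flip to black, move to (6,4). |black|=5
Step 8: on WHITE (6,4): turn R to N, flip to black, move to (5,4). |black|=6
Step 9: on WHITE (5,4): turn R to E, flip to black, move to (5,5). |black|=7
Step 10: on BLACK (5,5): turn L to N, flip to white, move to (4,5). |black|=6
Step 11: on WHITE (4,5): turn R to E, flip to black, move to (4,6). |black|=7
Step 12: on WHITE (4,6): turn R to S, flip to black, move to (5,6). |black|=8
Step 13: on WHITE (5,6): turn R to W, flip to black, move to (5,5). |black|=9
Step 14: on WHITE (5,5): turn R to N, flip to black, move to (4,5). |black|=10
Step 15: on BLACK (4,5): turn L to W, flip to white, move to (4,4). |black|=9
Step 16: on BLACK (4,4): turn L to S, flip to white, move to (5,4). |black|=8

Answer: 5 4 S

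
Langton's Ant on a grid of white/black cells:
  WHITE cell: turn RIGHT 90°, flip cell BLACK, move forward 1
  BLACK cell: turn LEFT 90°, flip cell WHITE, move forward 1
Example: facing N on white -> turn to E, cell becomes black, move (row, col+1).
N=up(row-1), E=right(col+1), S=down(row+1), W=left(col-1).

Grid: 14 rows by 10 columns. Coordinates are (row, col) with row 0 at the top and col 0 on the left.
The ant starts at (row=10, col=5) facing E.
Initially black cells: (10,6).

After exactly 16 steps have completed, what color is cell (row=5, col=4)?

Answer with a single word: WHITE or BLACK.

Answer: WHITE

Derivation:
Step 1: on WHITE (10,5): turn R to S, flip to black, move to (11,5). |black|=2
Step 2: on WHITE (11,5): turn R to W, flip to black, move to (11,4). |black|=3
Step 3: on WHITE (11,4): turn R to N, flip to black, move to (10,4). |black|=4
Step 4: on WHITE (10,4): turn R to E, flip to black, move to (10,5). |black|=5
Step 5: on BLACK (10,5): turn L to N, flip to white, move to (9,5). |black|=4
Step 6: on WHITE (9,5): turn R to E, flip to black, move to (9,6). |black|=5
Step 7: on WHITE (9,6): turn R to S, flip to black, move to (10,6). |black|=6
Step 8: on BLACK (10,6): turn L to E, flip to white, move to (10,7). |black|=5
Step 9: on WHITE (10,7): turn R to S, flip to black, move to (11,7). |black|=6
Step 10: on WHITE (11,7): turn R to W, flip to black, move to (11,6). |black|=7
Step 11: on WHITE (11,6): turn R to N, flip to black, move to (10,6). |black|=8
Step 12: on WHITE (10,6): turn R to E, flip to black, move to (10,7). |black|=9
Step 13: on BLACK (10,7): turn L to N, flip to white, move to (9,7). |black|=8
Step 14: on WHITE (9,7): turn R to E, flip to black, move to (9,8). |black|=9
Step 15: on WHITE (9,8): turn R to S, flip to black, move to (10,8). |black|=10
Step 16: on WHITE (10,8): turn R to W, flip to black, move to (10,7). |black|=11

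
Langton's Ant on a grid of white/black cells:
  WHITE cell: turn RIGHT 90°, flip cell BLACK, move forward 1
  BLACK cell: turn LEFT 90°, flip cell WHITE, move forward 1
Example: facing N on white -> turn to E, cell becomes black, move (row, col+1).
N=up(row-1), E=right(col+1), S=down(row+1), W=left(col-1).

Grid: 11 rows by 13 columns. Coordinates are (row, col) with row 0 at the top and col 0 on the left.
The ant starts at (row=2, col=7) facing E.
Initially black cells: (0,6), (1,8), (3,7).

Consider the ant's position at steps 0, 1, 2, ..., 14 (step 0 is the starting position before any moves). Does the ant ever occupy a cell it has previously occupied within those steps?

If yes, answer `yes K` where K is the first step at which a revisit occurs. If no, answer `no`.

Answer: yes 5

Derivation:
Step 1: on WHITE (2,7): turn R to S, flip to black, move to (3,7). |black|=4 — new cell
Step 2: on BLACK (3,7): turn L to E, flip to white, move to (3,8). |black|=3 — new cell
Step 3: on WHITE (3,8): turn R to S, flip to black, move to (4,8). |black|=4 — new cell
Step 4: on WHITE (4,8): turn R to W, flip to black, move to (4,7). |black|=5 — new cell
Step 5: on WHITE (4,7): turn R to N, flip to black, move to (3,7). |black|=6 — REVISIT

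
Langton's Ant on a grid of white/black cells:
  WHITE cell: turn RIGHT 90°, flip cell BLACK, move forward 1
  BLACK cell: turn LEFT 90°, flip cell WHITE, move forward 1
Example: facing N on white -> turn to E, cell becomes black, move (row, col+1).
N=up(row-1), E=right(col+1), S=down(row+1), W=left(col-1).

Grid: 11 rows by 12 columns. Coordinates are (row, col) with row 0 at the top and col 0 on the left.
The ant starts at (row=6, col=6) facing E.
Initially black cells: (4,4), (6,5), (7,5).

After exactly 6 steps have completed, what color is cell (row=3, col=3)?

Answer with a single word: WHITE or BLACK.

Answer: WHITE

Derivation:
Step 1: on WHITE (6,6): turn R to S, flip to black, move to (7,6). |black|=4
Step 2: on WHITE (7,6): turn R to W, flip to black, move to (7,5). |black|=5
Step 3: on BLACK (7,5): turn L to S, flip to white, move to (8,5). |black|=4
Step 4: on WHITE (8,5): turn R to W, flip to black, move to (8,4). |black|=5
Step 5: on WHITE (8,4): turn R to N, flip to black, move to (7,4). |black|=6
Step 6: on WHITE (7,4): turn R to E, flip to black, move to (7,5). |black|=7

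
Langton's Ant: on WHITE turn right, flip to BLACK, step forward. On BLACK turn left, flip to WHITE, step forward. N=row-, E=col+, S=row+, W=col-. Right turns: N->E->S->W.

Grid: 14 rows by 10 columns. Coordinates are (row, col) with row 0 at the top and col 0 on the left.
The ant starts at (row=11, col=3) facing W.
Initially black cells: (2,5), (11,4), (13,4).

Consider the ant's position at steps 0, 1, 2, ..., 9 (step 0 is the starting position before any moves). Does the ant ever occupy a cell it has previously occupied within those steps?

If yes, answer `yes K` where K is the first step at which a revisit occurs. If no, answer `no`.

Step 1: on WHITE (11,3): turn R to N, flip to black, move to (10,3). |black|=4 — new cell
Step 2: on WHITE (10,3): turn R to E, flip to black, move to (10,4). |black|=5 — new cell
Step 3: on WHITE (10,4): turn R to S, flip to black, move to (11,4). |black|=6 — new cell
Step 4: on BLACK (11,4): turn L to E, flip to white, move to (11,5). |black|=5 — new cell
Step 5: on WHITE (11,5): turn R to S, flip to black, move to (12,5). |black|=6 — new cell
Step 6: on WHITE (12,5): turn R to W, flip to black, move to (12,4). |black|=7 — new cell
Step 7: on WHITE (12,4): turn R to N, flip to black, move to (11,4). |black|=8 — REVISIT

Answer: yes 7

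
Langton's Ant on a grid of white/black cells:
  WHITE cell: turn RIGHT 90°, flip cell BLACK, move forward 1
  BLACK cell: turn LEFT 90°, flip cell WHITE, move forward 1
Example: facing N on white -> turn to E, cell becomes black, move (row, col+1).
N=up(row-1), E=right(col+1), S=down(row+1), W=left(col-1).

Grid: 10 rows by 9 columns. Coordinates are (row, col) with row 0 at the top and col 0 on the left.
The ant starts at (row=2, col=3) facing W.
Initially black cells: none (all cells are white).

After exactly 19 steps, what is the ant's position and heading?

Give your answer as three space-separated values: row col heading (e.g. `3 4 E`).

Answer: 4 4 S

Derivation:
Step 1: on WHITE (2,3): turn R to N, flip to black, move to (1,3). |black|=1
Step 2: on WHITE (1,3): turn R to E, flip to black, move to (1,4). |black|=2
Step 3: on WHITE (1,4): turn R to S, flip to black, move to (2,4). |black|=3
Step 4: on WHITE (2,4): turn R to W, flip to black, move to (2,3). |black|=4
Step 5: on BLACK (2,3): turn L to S, flip to white, move to (3,3). |black|=3
Step 6: on WHITE (3,3): turn R to W, flip to black, move to (3,2). |black|=4
Step 7: on WHITE (3,2): turn R to N, flip to black, move to (2,2). |black|=5
Step 8: on WHITE (2,2): turn R to E, flip to black, move to (2,3). |black|=6
Step 9: on WHITE (2,3): turn R to S, flip to black, move to (3,3). |black|=7
Step 10: on BLACK (3,3): turn L to E, flip to white, move to (3,4). |black|=6
Step 11: on WHITE (3,4): turn R to S, flip to black, move to (4,4). |black|=7
Step 12: on WHITE (4,4): turn R to W, flip to black, move to (4,3). |black|=8
Step 13: on WHITE (4,3): turn R to N, flip to black, move to (3,3). |black|=9
Step 14: on WHITE (3,3): turn R to E, flip to black, move to (3,4). |black|=10
Step 15: on BLACK (3,4): turn L to N, flip to white, move to (2,4). |black|=9
Step 16: on BLACK (2,4): turn L to W, flip to white, move to (2,3). |black|=8
Step 17: on BLACK (2,3): turn L to S, flip to white, move to (3,3). |black|=7
Step 18: on BLACK (3,3): turn L to E, flip to white, move to (3,4). |black|=6
Step 19: on WHITE (3,4): turn R to S, flip to black, move to (4,4). |black|=7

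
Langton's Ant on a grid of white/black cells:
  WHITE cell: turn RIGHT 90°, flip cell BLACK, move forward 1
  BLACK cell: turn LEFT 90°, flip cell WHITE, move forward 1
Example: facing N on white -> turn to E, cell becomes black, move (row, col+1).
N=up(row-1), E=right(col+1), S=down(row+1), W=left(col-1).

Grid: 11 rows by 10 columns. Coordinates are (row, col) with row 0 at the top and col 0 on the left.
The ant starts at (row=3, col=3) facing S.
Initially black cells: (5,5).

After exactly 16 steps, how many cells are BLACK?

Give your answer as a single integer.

Step 1: on WHITE (3,3): turn R to W, flip to black, move to (3,2). |black|=2
Step 2: on WHITE (3,2): turn R to N, flip to black, move to (2,2). |black|=3
Step 3: on WHITE (2,2): turn R to E, flip to black, move to (2,3). |black|=4
Step 4: on WHITE (2,3): turn R to S, flip to black, move to (3,3). |black|=5
Step 5: on BLACK (3,3): turn L to E, flip to white, move to (3,4). |black|=4
Step 6: on WHITE (3,4): turn R to S, flip to black, move to (4,4). |black|=5
Step 7: on WHITE (4,4): turn R to W, flip to black, move to (4,3). |black|=6
Step 8: on WHITE (4,3): turn R to N, flip to black, move to (3,3). |black|=7
Step 9: on WHITE (3,3): turn R to E, flip to black, move to (3,4). |black|=8
Step 10: on BLACK (3,4): turn L to N, flip to white, move to (2,4). |black|=7
Step 11: on WHITE (2,4): turn R to E, flip to black, move to (2,5). |black|=8
Step 12: on WHITE (2,5): turn R to S, flip to black, move to (3,5). |black|=9
Step 13: on WHITE (3,5): turn R to W, flip to black, move to (3,4). |black|=10
Step 14: on WHITE (3,4): turn R to N, flip to black, move to (2,4). |black|=11
Step 15: on BLACK (2,4): turn L to W, flip to white, move to (2,3). |black|=10
Step 16: on BLACK (2,3): turn L to S, flip to white, move to (3,3). |black|=9

Answer: 9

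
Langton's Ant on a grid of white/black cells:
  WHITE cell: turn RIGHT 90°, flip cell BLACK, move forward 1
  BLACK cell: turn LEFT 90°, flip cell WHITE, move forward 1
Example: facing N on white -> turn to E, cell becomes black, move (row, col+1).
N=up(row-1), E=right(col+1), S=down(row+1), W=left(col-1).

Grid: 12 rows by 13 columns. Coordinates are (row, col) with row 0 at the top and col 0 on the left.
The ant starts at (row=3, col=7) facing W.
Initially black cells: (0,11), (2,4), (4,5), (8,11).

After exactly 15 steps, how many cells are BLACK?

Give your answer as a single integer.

Step 1: on WHITE (3,7): turn R to N, flip to black, move to (2,7). |black|=5
Step 2: on WHITE (2,7): turn R to E, flip to black, move to (2,8). |black|=6
Step 3: on WHITE (2,8): turn R to S, flip to black, move to (3,8). |black|=7
Step 4: on WHITE (3,8): turn R to W, flip to black, move to (3,7). |black|=8
Step 5: on BLACK (3,7): turn L to S, flip to white, move to (4,7). |black|=7
Step 6: on WHITE (4,7): turn R to W, flip to black, move to (4,6). |black|=8
Step 7: on WHITE (4,6): turn R to N, flip to black, move to (3,6). |black|=9
Step 8: on WHITE (3,6): turn R to E, flip to black, move to (3,7). |black|=10
Step 9: on WHITE (3,7): turn R to S, flip to black, move to (4,7). |black|=11
Step 10: on BLACK (4,7): turn L to E, flip to white, move to (4,8). |black|=10
Step 11: on WHITE (4,8): turn R to S, flip to black, move to (5,8). |black|=11
Step 12: on WHITE (5,8): turn R to W, flip to black, move to (5,7). |black|=12
Step 13: on WHITE (5,7): turn R to N, flip to black, move to (4,7). |black|=13
Step 14: on WHITE (4,7): turn R to E, flip to black, move to (4,8). |black|=14
Step 15: on BLACK (4,8): turn L to N, flip to white, move to (3,8). |black|=13

Answer: 13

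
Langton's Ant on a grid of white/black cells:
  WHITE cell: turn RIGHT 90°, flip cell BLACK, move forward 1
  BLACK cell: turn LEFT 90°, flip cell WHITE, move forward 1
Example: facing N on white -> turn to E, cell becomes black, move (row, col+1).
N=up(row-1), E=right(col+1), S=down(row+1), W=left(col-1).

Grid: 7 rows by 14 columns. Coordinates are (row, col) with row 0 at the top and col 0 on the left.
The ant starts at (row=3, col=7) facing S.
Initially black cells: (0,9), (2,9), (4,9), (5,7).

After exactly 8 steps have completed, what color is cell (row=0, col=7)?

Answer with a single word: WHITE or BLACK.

Step 1: on WHITE (3,7): turn R to W, flip to black, move to (3,6). |black|=5
Step 2: on WHITE (3,6): turn R to N, flip to black, move to (2,6). |black|=6
Step 3: on WHITE (2,6): turn R to E, flip to black, move to (2,7). |black|=7
Step 4: on WHITE (2,7): turn R to S, flip to black, move to (3,7). |black|=8
Step 5: on BLACK (3,7): turn L to E, flip to white, move to (3,8). |black|=7
Step 6: on WHITE (3,8): turn R to S, flip to black, move to (4,8). |black|=8
Step 7: on WHITE (4,8): turn R to W, flip to black, move to (4,7). |black|=9
Step 8: on WHITE (4,7): turn R to N, flip to black, move to (3,7). |black|=10

Answer: WHITE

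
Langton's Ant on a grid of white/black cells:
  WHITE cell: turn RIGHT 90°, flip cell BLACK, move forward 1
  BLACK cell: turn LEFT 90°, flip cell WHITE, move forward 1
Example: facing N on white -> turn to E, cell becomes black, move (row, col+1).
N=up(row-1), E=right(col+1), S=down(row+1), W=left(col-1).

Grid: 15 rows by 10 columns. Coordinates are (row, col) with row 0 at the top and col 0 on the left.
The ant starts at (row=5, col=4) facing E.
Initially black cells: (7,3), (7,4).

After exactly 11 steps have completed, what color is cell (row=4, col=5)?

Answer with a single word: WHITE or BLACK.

Step 1: on WHITE (5,4): turn R to S, flip to black, move to (6,4). |black|=3
Step 2: on WHITE (6,4): turn R to W, flip to black, move to (6,3). |black|=4
Step 3: on WHITE (6,3): turn R to N, flip to black, move to (5,3). |black|=5
Step 4: on WHITE (5,3): turn R to E, flip to black, move to (5,4). |black|=6
Step 5: on BLACK (5,4): turn L to N, flip to white, move to (4,4). |black|=5
Step 6: on WHITE (4,4): turn R to E, flip to black, move to (4,5). |black|=6
Step 7: on WHITE (4,5): turn R to S, flip to black, move to (5,5). |black|=7
Step 8: on WHITE (5,5): turn R to W, flip to black, move to (5,4). |black|=8
Step 9: on WHITE (5,4): turn R to N, flip to black, move to (4,4). |black|=9
Step 10: on BLACK (4,4): turn L to W, flip to white, move to (4,3). |black|=8
Step 11: on WHITE (4,3): turn R to N, flip to black, move to (3,3). |black|=9

Answer: BLACK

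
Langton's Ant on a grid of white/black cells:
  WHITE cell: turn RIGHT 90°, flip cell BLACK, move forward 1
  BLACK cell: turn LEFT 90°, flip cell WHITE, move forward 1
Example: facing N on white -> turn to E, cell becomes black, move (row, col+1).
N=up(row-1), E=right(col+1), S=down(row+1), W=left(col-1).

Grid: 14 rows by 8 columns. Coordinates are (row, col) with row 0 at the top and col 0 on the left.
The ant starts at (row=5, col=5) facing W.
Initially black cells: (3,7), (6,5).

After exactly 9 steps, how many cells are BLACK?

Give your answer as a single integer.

Step 1: on WHITE (5,5): turn R to N, flip to black, move to (4,5). |black|=3
Step 2: on WHITE (4,5): turn R to E, flip to black, move to (4,6). |black|=4
Step 3: on WHITE (4,6): turn R to S, flip to black, move to (5,6). |black|=5
Step 4: on WHITE (5,6): turn R to W, flip to black, move to (5,5). |black|=6
Step 5: on BLACK (5,5): turn L to S, flip to white, move to (6,5). |black|=5
Step 6: on BLACK (6,5): turn L to E, flip to white, move to (6,6). |black|=4
Step 7: on WHITE (6,6): turn R to S, flip to black, move to (7,6). |black|=5
Step 8: on WHITE (7,6): turn R to W, flip to black, move to (7,5). |black|=6
Step 9: on WHITE (7,5): turn R to N, flip to black, move to (6,5). |black|=7

Answer: 7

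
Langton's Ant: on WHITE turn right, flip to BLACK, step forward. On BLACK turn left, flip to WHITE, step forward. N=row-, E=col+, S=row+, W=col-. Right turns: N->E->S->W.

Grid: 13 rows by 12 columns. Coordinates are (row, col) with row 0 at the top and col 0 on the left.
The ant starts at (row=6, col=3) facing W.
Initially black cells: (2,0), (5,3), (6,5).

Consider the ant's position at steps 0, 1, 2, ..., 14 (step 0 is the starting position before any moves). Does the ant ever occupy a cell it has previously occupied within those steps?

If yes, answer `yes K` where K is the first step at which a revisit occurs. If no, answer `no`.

Step 1: on WHITE (6,3): turn R to N, flip to black, move to (5,3). |black|=4 — new cell
Step 2: on BLACK (5,3): turn L to W, flip to white, move to (5,2). |black|=3 — new cell
Step 3: on WHITE (5,2): turn R to N, flip to black, move to (4,2). |black|=4 — new cell
Step 4: on WHITE (4,2): turn R to E, flip to black, move to (4,3). |black|=5 — new cell
Step 5: on WHITE (4,3): turn R to S, flip to black, move to (5,3). |black|=6 — REVISIT

Answer: yes 5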